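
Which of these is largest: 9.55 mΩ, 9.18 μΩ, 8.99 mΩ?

9.55 mΩ = 0.00955 Ω
9.18 μΩ = 0.00000918 Ω
8.99 mΩ = 0.00899 Ω

9.55 mΩ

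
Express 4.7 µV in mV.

0.0047 mV

micro = 1e-6, milli = 1e-3; factor is 1e-3.
4.7 × 1e-3 = 0.0047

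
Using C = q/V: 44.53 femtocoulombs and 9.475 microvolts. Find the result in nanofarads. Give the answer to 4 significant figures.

4.700 nanofarads

(44.53 × 10^-15) / (9.475 × 10^-6) = 4.69974 × 10^-9 F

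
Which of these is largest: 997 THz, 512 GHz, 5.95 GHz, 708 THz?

997 THz

997 THz = 997000000000000 Hz
512 GHz = 512000000000 Hz
5.95 GHz = 5950000000 Hz
708 THz = 708000000000000 Hz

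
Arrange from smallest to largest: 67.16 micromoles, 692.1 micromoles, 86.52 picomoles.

67.16 micromoles = 0.00006716 moles
692.1 micromoles = 0.0006921 moles
86.52 picomoles = 0.00000000008652 moles

86.52 picomoles < 67.16 micromoles < 692.1 micromoles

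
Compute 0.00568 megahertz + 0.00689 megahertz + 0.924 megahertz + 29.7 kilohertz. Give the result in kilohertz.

In kilohertz:
  0.00568 megahertz = 0.00568e3 kilohertz = 5.68
  0.00689 megahertz = 0.00689e3 kilohertz = 6.89
  0.924 megahertz = 0.924e3 kilohertz = 924
  29.7 kilohertz → 29.7
Sum: 5.68 + 6.89 + 924 + 29.7 = 966.27

966.27 kilohertz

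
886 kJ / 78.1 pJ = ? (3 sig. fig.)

(886e3) / (78.1e-12) = 11.34e15

11300000000000000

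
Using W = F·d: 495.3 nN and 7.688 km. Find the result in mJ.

3.8078664 mJ

495.3e-9 × 7.688e3 = 3807.8664e-6 J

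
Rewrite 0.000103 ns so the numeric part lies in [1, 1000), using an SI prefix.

= 103e-15 s; 1e-15 is femto.

103 fs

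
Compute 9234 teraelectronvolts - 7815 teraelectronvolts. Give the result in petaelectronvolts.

1.419 petaelectronvolts

In petaelectronvolts:
  9234 teraelectronvolts = 9234 × 10^-3 petaelectronvolts = 9.234
  7815 teraelectronvolts = 7815 × 10^-3 petaelectronvolts = 7.815
Difference: 9.234 - 7.815 = 1.419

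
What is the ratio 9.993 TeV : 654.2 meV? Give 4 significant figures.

(9.993 × 10^12) / (654.2 × 10^-3) = 0.015275 × 10^15

15280000000000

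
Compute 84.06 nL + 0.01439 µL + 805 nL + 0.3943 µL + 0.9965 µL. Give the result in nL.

2294.25 nL

In nL:
  84.06 nL → 84.06
  0.01439 µL = 0.01439 × 10³ nL = 14.39
  805 nL → 805
  0.3943 µL = 0.3943 × 10³ nL = 394.3
  0.9965 µL = 0.9965 × 10³ nL = 996.5
Sum: 84.06 + 14.39 + 805 + 394.3 + 996.5 = 2294.25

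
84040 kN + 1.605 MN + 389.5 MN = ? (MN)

475.145 MN

In MN:
  84040 kN = 84040e-3 MN = 84.04
  1.605 MN → 1.605
  389.5 MN → 389.5
Sum: 84.04 + 1.605 + 389.5 = 475.145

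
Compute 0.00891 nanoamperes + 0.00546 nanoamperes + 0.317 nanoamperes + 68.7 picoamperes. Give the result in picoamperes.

400.07 picoamperes

In picoamperes:
  0.00891 nanoamperes = 0.00891 × 10^3 picoamperes = 8.91
  0.00546 nanoamperes = 0.00546 × 10^3 picoamperes = 5.46
  0.317 nanoamperes = 0.317 × 10^3 picoamperes = 317
  68.7 picoamperes → 68.7
Sum: 8.91 + 5.46 + 317 + 68.7 = 400.07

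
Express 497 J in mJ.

497000 mJ

(no prefix) = 1e0, milli = 1e-3; factor is 1e3.
497 × 1e3 = 497000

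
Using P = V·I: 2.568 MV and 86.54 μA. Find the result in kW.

2.568e6 × 86.54e-6 = 222.23472 W

0.22223472 kW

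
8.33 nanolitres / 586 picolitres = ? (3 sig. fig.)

14.2

(8.33 × 10⁻⁹) / (586 × 10⁻¹²) = 0.01422 × 10³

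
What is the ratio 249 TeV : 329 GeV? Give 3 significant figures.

(249 × 10^12) / (329 × 10^9) = 0.7568 × 10^3

757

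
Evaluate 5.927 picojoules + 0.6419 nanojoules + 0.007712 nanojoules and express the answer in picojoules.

655.539 picojoules

In picojoules:
  5.927 picojoules → 5.927
  0.6419 nanojoules = 0.6419 × 10³ picojoules = 641.9
  0.007712 nanojoules = 0.007712 × 10³ picojoules = 7.712
Sum: 5.927 + 641.9 + 7.712 = 655.539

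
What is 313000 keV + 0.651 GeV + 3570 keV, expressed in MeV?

In MeV:
  313000 keV = 313000e-3 MeV = 313
  0.651 GeV = 0.651e3 MeV = 651
  3570 keV = 3570e-3 MeV = 3.57
Sum: 313 + 651 + 3.57 = 967.57

967.57 MeV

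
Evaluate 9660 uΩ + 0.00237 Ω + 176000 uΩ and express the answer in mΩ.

188.03 mΩ

In mΩ:
  9660 uΩ = 9660 × 10⁻³ mΩ = 9.66
  0.00237 Ω = 0.00237 × 10³ mΩ = 2.37
  176000 uΩ = 176000 × 10⁻³ mΩ = 176
Sum: 9.66 + 2.37 + 176 = 188.03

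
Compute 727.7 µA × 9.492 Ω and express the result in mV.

727.7 × 10^-6 × 9.492 = 6907.3284 × 10^-6 V

6.9073284 mV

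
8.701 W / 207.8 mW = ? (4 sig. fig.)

41.87

(8.701) / (207.8e-3) = 0.041872e3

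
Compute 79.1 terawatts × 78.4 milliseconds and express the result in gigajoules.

6201.44 gigajoules

79.1 × 10¹² × 78.4 × 10⁻³ = 6201.44 × 10⁹ J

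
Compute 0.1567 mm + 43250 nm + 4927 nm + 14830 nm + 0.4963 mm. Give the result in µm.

In µm:
  0.1567 mm = 0.1567 × 10³ µm = 156.7
  43250 nm = 43250 × 10⁻³ µm = 43.25
  4927 nm = 4927 × 10⁻³ µm = 4.927
  14830 nm = 14830 × 10⁻³ µm = 14.83
  0.4963 mm = 0.4963 × 10³ µm = 496.3
Sum: 156.7 + 43.25 + 4.927 + 14.83 + 496.3 = 716.007

716.007 µm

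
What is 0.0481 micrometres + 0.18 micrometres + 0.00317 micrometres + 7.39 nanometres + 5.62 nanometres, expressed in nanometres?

244.28 nanometres

In nanometres:
  0.0481 micrometres = 0.0481 × 10^3 nanometres = 48.1
  0.18 micrometres = 0.18 × 10^3 nanometres = 180
  0.00317 micrometres = 0.00317 × 10^3 nanometres = 3.17
  7.39 nanometres → 7.39
  5.62 nanometres → 5.62
Sum: 48.1 + 180 + 3.17 + 7.39 + 5.62 = 244.28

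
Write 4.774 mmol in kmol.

milli = 10⁻³, kilo = 10³; factor is 10⁻⁶.
4.774 × 10⁻⁶ = 0.000004774

0.000004774 kmol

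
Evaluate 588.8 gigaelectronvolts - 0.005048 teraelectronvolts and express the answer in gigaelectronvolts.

In gigaelectronvolts:
  588.8 gigaelectronvolts → 588.8
  0.005048 teraelectronvolts = 0.005048 × 10^3 gigaelectronvolts = 5.048
Difference: 588.8 - 5.048 = 583.752

583.752 gigaelectronvolts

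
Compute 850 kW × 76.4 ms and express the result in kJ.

64.94 kJ

850e3 × 76.4e-3 = 64940 J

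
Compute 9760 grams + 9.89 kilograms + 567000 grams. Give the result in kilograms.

586.65 kilograms

In kilograms:
  9760 grams = 9760 × 10^-3 kilograms = 9.76
  9.89 kilograms → 9.89
  567000 grams = 567000 × 10^-3 kilograms = 567
Sum: 9.76 + 9.89 + 567 = 586.65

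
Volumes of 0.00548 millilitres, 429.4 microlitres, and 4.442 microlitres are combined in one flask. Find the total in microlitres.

In microlitres:
  0.00548 millilitres = 0.00548e3 microlitres = 5.48
  429.4 microlitres → 429.4
  4.442 microlitres → 4.442
Sum: 5.48 + 429.4 + 4.442 = 439.322

439.322 microlitres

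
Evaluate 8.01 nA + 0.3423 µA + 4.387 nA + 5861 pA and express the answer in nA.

In nA:
  8.01 nA → 8.01
  0.3423 µA = 0.3423 × 10³ nA = 342.3
  4.387 nA → 4.387
  5861 pA = 5861 × 10⁻³ nA = 5.861
Sum: 8.01 + 342.3 + 4.387 + 5.861 = 360.558

360.558 nA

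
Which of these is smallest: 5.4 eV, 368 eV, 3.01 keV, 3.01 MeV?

5.4 eV = 5.4 eV
368 eV = 368 eV
3.01 keV = 3010 eV
3.01 MeV = 3010000 eV

5.4 eV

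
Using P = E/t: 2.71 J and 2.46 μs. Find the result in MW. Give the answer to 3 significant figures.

(2.71) / (2.46 × 10^-6) = 1.1016 × 10^6 W

1.10 MW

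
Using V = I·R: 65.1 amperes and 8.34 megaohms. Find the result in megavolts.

542.934 megavolts

65.1 × 8.34e6 = 542.934e6 V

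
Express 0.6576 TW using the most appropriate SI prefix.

657.6 GW

= 657.6 × 10^9 W; 10^9 is giga.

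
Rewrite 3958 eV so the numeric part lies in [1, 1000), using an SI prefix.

3.958 keV

= 3.958e3 eV; 1e3 is kilo.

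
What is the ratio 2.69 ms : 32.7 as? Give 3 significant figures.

82300000000000

(2.69e-3) / (32.7e-18) = 0.08226e15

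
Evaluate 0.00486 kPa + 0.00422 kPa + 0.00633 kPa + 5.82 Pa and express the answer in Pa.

In Pa:
  0.00486 kPa = 0.00486e3 Pa = 4.86
  0.00422 kPa = 0.00422e3 Pa = 4.22
  0.00633 kPa = 0.00633e3 Pa = 6.33
  5.82 Pa → 5.82
Sum: 4.86 + 4.22 + 6.33 + 5.82 = 21.23

21.23 Pa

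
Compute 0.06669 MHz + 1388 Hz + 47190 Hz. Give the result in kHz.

115.268 kHz

In kHz:
  0.06669 MHz = 0.06669e3 kHz = 66.69
  1388 Hz = 1388e-3 kHz = 1.388
  47190 Hz = 47190e-3 kHz = 47.19
Sum: 66.69 + 1.388 + 47.19 = 115.268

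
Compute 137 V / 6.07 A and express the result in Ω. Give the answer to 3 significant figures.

(137) / (6.07) = 22.57 Ω

22.6 Ω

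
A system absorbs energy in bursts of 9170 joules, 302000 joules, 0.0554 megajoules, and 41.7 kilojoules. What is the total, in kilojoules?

408.27 kilojoules

In kilojoules:
  9170 joules = 9170 × 10⁻³ kilojoules = 9.17
  302000 joules = 302000 × 10⁻³ kilojoules = 302
  0.0554 megajoules = 0.0554 × 10³ kilojoules = 55.4
  41.7 kilojoules → 41.7
Sum: 9.17 + 302 + 55.4 + 41.7 = 408.27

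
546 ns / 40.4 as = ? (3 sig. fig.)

13500000000

(546 × 10⁻⁹) / (40.4 × 10⁻¹⁸) = 13.51 × 10⁹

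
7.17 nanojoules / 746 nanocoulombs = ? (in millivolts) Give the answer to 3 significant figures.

(7.17 × 10^-9) / (746 × 10^-9) = 0.0096113 V

9.61 millivolts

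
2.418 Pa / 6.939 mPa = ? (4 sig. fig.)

(2.418) / (6.939e-3) = 0.34847e3

348.5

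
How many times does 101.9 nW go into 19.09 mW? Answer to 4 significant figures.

(19.09 × 10^-3) / (101.9 × 10^-9) = 0.18734 × 10^6

187300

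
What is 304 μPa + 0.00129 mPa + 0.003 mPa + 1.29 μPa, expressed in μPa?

309.58 μPa

In μPa:
  304 μPa → 304
  0.00129 mPa = 0.00129 × 10³ μPa = 1.29
  0.003 mPa = 0.003 × 10³ μPa = 3
  1.29 μPa → 1.29
Sum: 304 + 1.29 + 3 + 1.29 = 309.58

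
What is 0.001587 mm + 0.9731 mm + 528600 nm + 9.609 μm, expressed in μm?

1512.896 μm

In μm:
  0.001587 mm = 0.001587e3 μm = 1.587
  0.9731 mm = 0.9731e3 μm = 973.1
  528600 nm = 528600e-3 μm = 528.6
  9.609 μm → 9.609
Sum: 1.587 + 973.1 + 528.6 + 9.609 = 1512.896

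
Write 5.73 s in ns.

(no prefix) = 10⁰, nano = 10⁻⁹; factor is 10⁹.
5.73 × 10⁹ = 5730000000

5730000000 ns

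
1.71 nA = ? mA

0.00000171 mA

nano = 1e-9, milli = 1e-3; factor is 1e-6.
1.71 × 1e-6 = 0.00000171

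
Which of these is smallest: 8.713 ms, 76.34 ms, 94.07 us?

8.713 ms = 0.008713 s
76.34 ms = 0.07634 s
94.07 us = 0.00009407 s

94.07 us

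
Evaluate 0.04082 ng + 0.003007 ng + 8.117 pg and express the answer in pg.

51.944 pg

In pg:
  0.04082 ng = 0.04082 × 10³ pg = 40.82
  0.003007 ng = 0.003007 × 10³ pg = 3.007
  8.117 pg → 8.117
Sum: 40.82 + 3.007 + 8.117 = 51.944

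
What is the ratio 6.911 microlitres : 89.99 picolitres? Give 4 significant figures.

(6.911 × 10⁻⁶) / (89.99 × 10⁻¹²) = 0.076797 × 10⁶

76800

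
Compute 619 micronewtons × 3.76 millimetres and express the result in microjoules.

619e-6 × 3.76e-3 = 2327.44e-9 J

2.32744 microjoules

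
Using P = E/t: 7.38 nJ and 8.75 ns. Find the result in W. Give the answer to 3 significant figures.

0.843 W

(7.38 × 10^-9) / (8.75 × 10^-9) = 0.84343 W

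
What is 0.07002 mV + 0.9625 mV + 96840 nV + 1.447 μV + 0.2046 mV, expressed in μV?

1335.407 μV

In μV:
  0.07002 mV = 0.07002 × 10³ μV = 70.02
  0.9625 mV = 0.9625 × 10³ μV = 962.5
  96840 nV = 96840 × 10⁻³ μV = 96.84
  1.447 μV → 1.447
  0.2046 mV = 0.2046 × 10³ μV = 204.6
Sum: 70.02 + 962.5 + 96.84 + 1.447 + 204.6 = 1335.407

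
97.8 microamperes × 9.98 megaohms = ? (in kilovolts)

97.8 × 10⁻⁶ × 9.98 × 10⁶ = 976.044 V

0.976044 kilovolts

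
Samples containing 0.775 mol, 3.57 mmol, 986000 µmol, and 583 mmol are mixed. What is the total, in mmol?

2347.57 mmol

In mmol:
  0.775 mol = 0.775 × 10^3 mmol = 775
  3.57 mmol → 3.57
  986000 µmol = 986000 × 10^-3 mmol = 986
  583 mmol → 583
Sum: 775 + 3.57 + 986 + 583 = 2347.57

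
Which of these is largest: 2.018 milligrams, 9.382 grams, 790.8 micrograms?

2.018 milligrams = 0.002018 grams
9.382 grams = 9.382 grams
790.8 micrograms = 0.0007908 grams

9.382 grams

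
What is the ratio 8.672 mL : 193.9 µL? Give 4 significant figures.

(8.672 × 10⁻³) / (193.9 × 10⁻⁶) = 0.044724 × 10³

44.72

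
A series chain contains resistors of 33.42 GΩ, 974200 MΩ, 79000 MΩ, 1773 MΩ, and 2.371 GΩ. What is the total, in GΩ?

In GΩ:
  33.42 GΩ → 33.42
  974200 MΩ = 974200 × 10⁻³ GΩ = 974.2
  79000 MΩ = 79000 × 10⁻³ GΩ = 79
  1773 MΩ = 1773 × 10⁻³ GΩ = 1.773
  2.371 GΩ → 2.371
Sum: 33.42 + 974.2 + 79 + 1.773 + 2.371 = 1090.764

1090.764 GΩ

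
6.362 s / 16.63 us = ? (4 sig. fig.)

(6.362) / (16.63 × 10^-6) = 0.38256 × 10^6

382600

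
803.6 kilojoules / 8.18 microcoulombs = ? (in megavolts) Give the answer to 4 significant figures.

98240 megavolts

(803.6e3) / (8.18e-6) = 98.2396e9 V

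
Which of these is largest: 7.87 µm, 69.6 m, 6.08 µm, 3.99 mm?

7.87 µm = 0.00000787 m
69.6 m = 69.6 m
6.08 µm = 0.00000608 m
3.99 mm = 0.00399 m

69.6 m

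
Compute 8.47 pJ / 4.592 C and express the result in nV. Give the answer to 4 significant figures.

(8.47e-12) / (4.592) = 1.84451e-12 V

0.001845 nV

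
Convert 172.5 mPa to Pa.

milli = 10^-3, (no prefix) = 10^0; factor is 10^-3.
172.5 × 10^-3 = 0.1725

0.1725 Pa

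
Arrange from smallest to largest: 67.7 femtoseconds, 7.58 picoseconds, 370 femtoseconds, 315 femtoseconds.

67.7 femtoseconds < 315 femtoseconds < 370 femtoseconds < 7.58 picoseconds

67.7 femtoseconds = 0.0000000000000677 seconds
7.58 picoseconds = 0.00000000000758 seconds
370 femtoseconds = 0.00000000000037 seconds
315 femtoseconds = 0.000000000000315 seconds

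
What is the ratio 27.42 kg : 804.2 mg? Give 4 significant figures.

34100

(27.42 × 10³) / (804.2 × 10⁻³) = 0.034096 × 10⁶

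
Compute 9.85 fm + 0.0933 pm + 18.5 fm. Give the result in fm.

121.65 fm

In fm:
  9.85 fm → 9.85
  0.0933 pm = 0.0933 × 10³ fm = 93.3
  18.5 fm → 18.5
Sum: 9.85 + 93.3 + 18.5 = 121.65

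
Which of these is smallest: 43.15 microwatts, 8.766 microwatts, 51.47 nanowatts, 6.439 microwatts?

43.15 microwatts = 0.00004315 watts
8.766 microwatts = 0.000008766 watts
51.47 nanowatts = 0.00000005147 watts
6.439 microwatts = 0.000006439 watts

51.47 nanowatts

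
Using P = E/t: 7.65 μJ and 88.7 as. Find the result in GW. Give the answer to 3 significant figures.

86.2 GW

(7.65e-6) / (88.7e-18) = 0.086246e12 W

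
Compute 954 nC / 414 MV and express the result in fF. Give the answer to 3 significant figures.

(954 × 10⁻⁹) / (414 × 10⁶) = 2.3043 × 10⁻¹⁵ F

2.30 fF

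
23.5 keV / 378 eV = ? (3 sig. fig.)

62.2

(23.5 × 10^3) / (378) = 0.06217 × 10^3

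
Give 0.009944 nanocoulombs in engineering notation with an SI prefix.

= 9.944e-12 coulombs; 1e-12 is pico.

9.944 picocoulombs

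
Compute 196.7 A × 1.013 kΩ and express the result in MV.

0.1992571 MV

196.7 × 1.013 × 10³ = 199.2571 × 10³ V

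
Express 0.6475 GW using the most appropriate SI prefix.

= 647.5 × 10^6 W; 10^6 is mega.

647.5 MW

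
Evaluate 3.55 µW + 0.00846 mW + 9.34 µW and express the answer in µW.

In µW:
  3.55 µW → 3.55
  0.00846 mW = 0.00846 × 10³ µW = 8.46
  9.34 µW → 9.34
Sum: 3.55 + 8.46 + 9.34 = 21.35

21.35 µW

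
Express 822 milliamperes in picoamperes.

milli = 10⁻³, pico = 10⁻¹²; factor is 10⁹.
822 × 10⁹ = 822000000000

822000000000 picoamperes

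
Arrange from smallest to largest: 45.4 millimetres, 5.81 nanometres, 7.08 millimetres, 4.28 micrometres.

5.81 nanometres < 4.28 micrometres < 7.08 millimetres < 45.4 millimetres

45.4 millimetres = 0.0454 metres
5.81 nanometres = 0.00000000581 metres
7.08 millimetres = 0.00708 metres
4.28 micrometres = 0.00000428 metres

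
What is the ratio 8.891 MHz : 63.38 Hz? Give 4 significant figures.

(8.891e6) / (63.38) = 0.14028e6

140300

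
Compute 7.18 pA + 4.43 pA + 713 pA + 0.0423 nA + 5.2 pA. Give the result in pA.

In pA:
  7.18 pA → 7.18
  4.43 pA → 4.43
  713 pA → 713
  0.0423 nA = 0.0423 × 10^3 pA = 42.3
  5.2 pA → 5.2
Sum: 7.18 + 4.43 + 713 + 42.3 + 5.2 = 772.11

772.11 pA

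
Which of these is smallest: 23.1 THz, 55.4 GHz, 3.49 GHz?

3.49 GHz

23.1 THz = 23100000000000 Hz
55.4 GHz = 55400000000 Hz
3.49 GHz = 3490000000 Hz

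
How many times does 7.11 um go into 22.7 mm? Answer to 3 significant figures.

3190

(22.7 × 10^-3) / (7.11 × 10^-6) = 3.193 × 10^3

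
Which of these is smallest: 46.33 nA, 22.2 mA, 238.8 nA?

46.33 nA

46.33 nA = 0.00000004633 A
22.2 mA = 0.0222 A
238.8 nA = 0.0000002388 A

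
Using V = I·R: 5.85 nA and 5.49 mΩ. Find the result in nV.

5.85 × 10^-9 × 5.49 × 10^-3 = 32.1165 × 10^-12 V

0.0321165 nV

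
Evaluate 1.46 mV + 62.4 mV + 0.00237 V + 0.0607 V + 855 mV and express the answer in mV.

981.93 mV

In mV:
  1.46 mV → 1.46
  62.4 mV → 62.4
  0.00237 V = 0.00237e3 mV = 2.37
  0.0607 V = 0.0607e3 mV = 60.7
  855 mV → 855
Sum: 1.46 + 62.4 + 2.37 + 60.7 + 855 = 981.93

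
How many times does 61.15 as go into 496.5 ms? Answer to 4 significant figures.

(496.5 × 10^-3) / (61.15 × 10^-18) = 8.1194 × 10^15

8119000000000000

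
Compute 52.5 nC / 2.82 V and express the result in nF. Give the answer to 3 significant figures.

18.6 nF

(52.5e-9) / (2.82) = 18.617e-9 F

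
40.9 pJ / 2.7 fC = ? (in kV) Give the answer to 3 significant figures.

15.1 kV

(40.9 × 10⁻¹²) / (2.7 × 10⁻¹⁵) = 15.148 × 10³ V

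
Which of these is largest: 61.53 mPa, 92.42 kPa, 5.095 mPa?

92.42 kPa

61.53 mPa = 0.06153 Pa
92.42 kPa = 92420 Pa
5.095 mPa = 0.005095 Pa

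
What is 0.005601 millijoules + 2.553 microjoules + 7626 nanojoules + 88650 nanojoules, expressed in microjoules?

104.43 microjoules

In microjoules:
  0.005601 millijoules = 0.005601e3 microjoules = 5.601
  2.553 microjoules → 2.553
  7626 nanojoules = 7626e-3 microjoules = 7.626
  88650 nanojoules = 88650e-3 microjoules = 88.65
Sum: 5.601 + 2.553 + 7.626 + 88.65 = 104.43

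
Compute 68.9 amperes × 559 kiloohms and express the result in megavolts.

38.5151 megavolts

68.9 × 559 × 10³ = 38515.1 × 10³ V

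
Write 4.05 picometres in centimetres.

pico = 10^-12, centi = 10^-2; factor is 10^-10.
4.05 × 10^-10 = 0.000000000405

0.000000000405 centimetres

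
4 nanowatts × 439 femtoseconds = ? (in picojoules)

4e-9 × 439e-15 = 1756e-24 J

0.000000001756 picojoules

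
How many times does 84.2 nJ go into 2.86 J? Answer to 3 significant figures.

34000000

(2.86) / (84.2 × 10⁻⁹) = 0.03397 × 10⁹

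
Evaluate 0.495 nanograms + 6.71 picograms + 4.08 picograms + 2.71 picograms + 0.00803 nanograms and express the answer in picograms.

516.53 picograms

In picograms:
  0.495 nanograms = 0.495 × 10^3 picograms = 495
  6.71 picograms → 6.71
  4.08 picograms → 4.08
  2.71 picograms → 2.71
  0.00803 nanograms = 0.00803 × 10^3 picograms = 8.03
Sum: 495 + 6.71 + 4.08 + 2.71 + 8.03 = 516.53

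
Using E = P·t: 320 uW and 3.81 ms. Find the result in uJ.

320 × 10⁻⁶ × 3.81 × 10⁻³ = 1219.2 × 10⁻⁹ J

1.2192 uJ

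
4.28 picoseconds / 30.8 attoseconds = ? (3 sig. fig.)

(4.28 × 10⁻¹²) / (30.8 × 10⁻¹⁸) = 0.139 × 10⁶

139000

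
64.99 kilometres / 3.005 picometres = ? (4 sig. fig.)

21630000000000000

(64.99 × 10³) / (3.005 × 10⁻¹²) = 21.627 × 10¹⁵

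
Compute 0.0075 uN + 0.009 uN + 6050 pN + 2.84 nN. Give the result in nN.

In nN:
  0.0075 uN = 0.0075 × 10^3 nN = 7.5
  0.009 uN = 0.009 × 10^3 nN = 9
  6050 pN = 6050 × 10^-3 nN = 6.05
  2.84 nN → 2.84
Sum: 7.5 + 9 + 6.05 + 2.84 = 25.39

25.39 nN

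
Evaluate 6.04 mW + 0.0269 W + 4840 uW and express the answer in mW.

37.78 mW

In mW:
  6.04 mW → 6.04
  0.0269 W = 0.0269 × 10³ mW = 26.9
  4840 uW = 4840 × 10⁻³ mW = 4.84
Sum: 6.04 + 26.9 + 4.84 = 37.78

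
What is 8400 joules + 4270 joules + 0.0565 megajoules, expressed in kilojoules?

69.17 kilojoules

In kilojoules:
  8400 joules = 8400 × 10^-3 kilojoules = 8.4
  4270 joules = 4270 × 10^-3 kilojoules = 4.27
  0.0565 megajoules = 0.0565 × 10^3 kilojoules = 56.5
Sum: 8.4 + 4.27 + 56.5 = 69.17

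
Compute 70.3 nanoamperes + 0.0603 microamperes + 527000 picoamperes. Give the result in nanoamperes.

In nanoamperes:
  70.3 nanoamperes → 70.3
  0.0603 microamperes = 0.0603e3 nanoamperes = 60.3
  527000 picoamperes = 527000e-3 nanoamperes = 527
Sum: 70.3 + 60.3 + 527 = 657.6

657.6 nanoamperes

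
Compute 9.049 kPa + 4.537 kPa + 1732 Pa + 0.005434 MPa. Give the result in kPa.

In kPa:
  9.049 kPa → 9.049
  4.537 kPa → 4.537
  1732 Pa = 1732e-3 kPa = 1.732
  0.005434 MPa = 0.005434e3 kPa = 5.434
Sum: 9.049 + 4.537 + 1.732 + 5.434 = 20.752

20.752 kPa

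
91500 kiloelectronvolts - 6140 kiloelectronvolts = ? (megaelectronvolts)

85.36 megaelectronvolts

In megaelectronvolts:
  91500 kiloelectronvolts = 91500e-3 megaelectronvolts = 91.5
  6140 kiloelectronvolts = 6140e-3 megaelectronvolts = 6.14
Difference: 91.5 - 6.14 = 85.36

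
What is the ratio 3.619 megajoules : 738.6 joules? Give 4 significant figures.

4900

(3.619e6) / (738.6) = 0.0048998e6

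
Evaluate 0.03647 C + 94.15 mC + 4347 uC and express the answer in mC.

In mC:
  0.03647 C = 0.03647 × 10³ mC = 36.47
  94.15 mC → 94.15
  4347 uC = 4347 × 10⁻³ mC = 4.347
Sum: 36.47 + 94.15 + 4.347 = 134.967

134.967 mC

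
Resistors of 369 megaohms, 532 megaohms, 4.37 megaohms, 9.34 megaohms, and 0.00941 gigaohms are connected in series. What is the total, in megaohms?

In megaohms:
  369 megaohms → 369
  532 megaohms → 532
  4.37 megaohms → 4.37
  9.34 megaohms → 9.34
  0.00941 gigaohms = 0.00941 × 10³ megaohms = 9.41
Sum: 369 + 532 + 4.37 + 9.34 + 9.41 = 924.12

924.12 megaohms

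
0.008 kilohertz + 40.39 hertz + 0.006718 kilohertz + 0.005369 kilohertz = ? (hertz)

60.477 hertz

In hertz:
  0.008 kilohertz = 0.008 × 10^3 hertz = 8
  40.39 hertz → 40.39
  0.006718 kilohertz = 0.006718 × 10^3 hertz = 6.718
  0.005369 kilohertz = 0.005369 × 10^3 hertz = 5.369
Sum: 8 + 40.39 + 6.718 + 5.369 = 60.477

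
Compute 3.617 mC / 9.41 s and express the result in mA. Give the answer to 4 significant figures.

(3.617e-3) / (9.41) = 0.384378e-3 A

0.3844 mA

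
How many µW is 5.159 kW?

5159000000 µW

kilo = 10³, micro = 10⁻⁶; factor is 10⁹.
5.159 × 10⁹ = 5159000000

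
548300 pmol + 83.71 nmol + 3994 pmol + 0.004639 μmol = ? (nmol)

640.643 nmol

In nmol:
  548300 pmol = 548300 × 10⁻³ nmol = 548.3
  83.71 nmol → 83.71
  3994 pmol = 3994 × 10⁻³ nmol = 3.994
  0.004639 μmol = 0.004639 × 10³ nmol = 4.639
Sum: 548.3 + 83.71 + 3.994 + 4.639 = 640.643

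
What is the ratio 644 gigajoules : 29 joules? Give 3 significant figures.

(644 × 10⁹) / (29) = 22.21 × 10⁹

22200000000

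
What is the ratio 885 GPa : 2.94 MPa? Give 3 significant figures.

(885 × 10^9) / (2.94 × 10^6) = 301 × 10^3

301000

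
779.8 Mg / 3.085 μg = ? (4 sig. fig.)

252800000000000

(779.8e6) / (3.085e-6) = 252.77e12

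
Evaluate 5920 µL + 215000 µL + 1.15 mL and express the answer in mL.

In mL:
  5920 µL = 5920 × 10^-3 mL = 5.92
  215000 µL = 215000 × 10^-3 mL = 215
  1.15 mL → 1.15
Sum: 5.92 + 215 + 1.15 = 222.07

222.07 mL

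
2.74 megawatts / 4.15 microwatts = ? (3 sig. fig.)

660000000000

(2.74e6) / (4.15e-6) = 0.6602e12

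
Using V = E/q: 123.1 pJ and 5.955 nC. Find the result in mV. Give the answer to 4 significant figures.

20.67 mV

(123.1 × 10^-12) / (5.955 × 10^-9) = 20.6717 × 10^-3 V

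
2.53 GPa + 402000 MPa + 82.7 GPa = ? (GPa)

487.23 GPa

In GPa:
  2.53 GPa → 2.53
  402000 MPa = 402000 × 10⁻³ GPa = 402
  82.7 GPa → 82.7
Sum: 2.53 + 402 + 82.7 = 487.23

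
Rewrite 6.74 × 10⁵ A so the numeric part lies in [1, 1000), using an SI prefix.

= 674 × 10³ A; 10³ is kilo.

674 kA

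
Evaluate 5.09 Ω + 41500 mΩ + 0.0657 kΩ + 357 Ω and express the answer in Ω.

469.29 Ω

In Ω:
  5.09 Ω → 5.09
  41500 mΩ = 41500 × 10⁻³ Ω = 41.5
  0.0657 kΩ = 0.0657 × 10³ Ω = 65.7
  357 Ω → 357
Sum: 5.09 + 41.5 + 65.7 + 357 = 469.29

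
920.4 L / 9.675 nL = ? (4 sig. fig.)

95130000000

(920.4) / (9.675 × 10^-9) = 95.132 × 10^9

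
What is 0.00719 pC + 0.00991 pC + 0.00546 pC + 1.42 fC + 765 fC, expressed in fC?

In fC:
  0.00719 pC = 0.00719e3 fC = 7.19
  0.00991 pC = 0.00991e3 fC = 9.91
  0.00546 pC = 0.00546e3 fC = 5.46
  1.42 fC → 1.42
  765 fC → 765
Sum: 7.19 + 9.91 + 5.46 + 1.42 + 765 = 788.98

788.98 fC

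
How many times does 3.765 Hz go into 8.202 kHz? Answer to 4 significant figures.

2178

(8.202e3) / (3.765) = 2.1785e3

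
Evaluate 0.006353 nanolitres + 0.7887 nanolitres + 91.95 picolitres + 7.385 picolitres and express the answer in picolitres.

In picolitres:
  0.006353 nanolitres = 0.006353 × 10³ picolitres = 6.353
  0.7887 nanolitres = 0.7887 × 10³ picolitres = 788.7
  91.95 picolitres → 91.95
  7.385 picolitres → 7.385
Sum: 6.353 + 788.7 + 91.95 + 7.385 = 894.388

894.388 picolitres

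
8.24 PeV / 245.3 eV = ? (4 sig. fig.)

(8.24e15) / (245.3) = 0.033592e15

33590000000000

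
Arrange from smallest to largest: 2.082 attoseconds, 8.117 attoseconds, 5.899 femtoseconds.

2.082 attoseconds < 8.117 attoseconds < 5.899 femtoseconds

2.082 attoseconds = 0.000000000000000002082 seconds
8.117 attoseconds = 0.000000000000000008117 seconds
5.899 femtoseconds = 0.000000000000005899 seconds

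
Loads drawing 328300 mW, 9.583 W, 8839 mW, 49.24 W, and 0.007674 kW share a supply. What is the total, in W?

403.636 W

In W:
  328300 mW = 328300 × 10⁻³ W = 328.3
  9.583 W → 9.583
  8839 mW = 8839 × 10⁻³ W = 8.839
  49.24 W → 49.24
  0.007674 kW = 0.007674 × 10³ W = 7.674
Sum: 328.3 + 9.583 + 8.839 + 49.24 + 7.674 = 403.636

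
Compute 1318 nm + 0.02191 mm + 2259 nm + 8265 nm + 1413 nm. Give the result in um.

In um:
  1318 nm = 1318 × 10^-3 um = 1.318
  0.02191 mm = 0.02191 × 10^3 um = 21.91
  2259 nm = 2259 × 10^-3 um = 2.259
  8265 nm = 8265 × 10^-3 um = 8.265
  1413 nm = 1413 × 10^-3 um = 1.413
Sum: 1.318 + 21.91 + 2.259 + 8.265 + 1.413 = 35.165

35.165 um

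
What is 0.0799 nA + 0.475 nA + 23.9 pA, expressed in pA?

In pA:
  0.0799 nA = 0.0799 × 10³ pA = 79.9
  0.475 nA = 0.475 × 10³ pA = 475
  23.9 pA → 23.9
Sum: 79.9 + 475 + 23.9 = 578.8

578.8 pA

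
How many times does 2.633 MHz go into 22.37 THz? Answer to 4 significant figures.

(22.37e12) / (2.633e6) = 8.496e6

8496000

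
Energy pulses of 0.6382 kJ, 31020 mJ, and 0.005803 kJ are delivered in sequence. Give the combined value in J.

675.023 J

In J:
  0.6382 kJ = 0.6382e3 J = 638.2
  31020 mJ = 31020e-3 J = 31.02
  0.005803 kJ = 0.005803e3 J = 5.803
Sum: 638.2 + 31.02 + 5.803 = 675.023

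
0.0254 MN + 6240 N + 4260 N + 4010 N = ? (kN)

39.91 kN

In kN:
  0.0254 MN = 0.0254e3 kN = 25.4
  6240 N = 6240e-3 kN = 6.24
  4260 N = 4260e-3 kN = 4.26
  4010 N = 4010e-3 kN = 4.01
Sum: 25.4 + 6.24 + 4.26 + 4.01 = 39.91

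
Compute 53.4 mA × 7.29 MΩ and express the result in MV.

0.389286 MV

53.4e-3 × 7.29e6 = 389.286e3 V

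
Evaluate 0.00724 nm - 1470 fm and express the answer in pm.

5.77 pm

In pm:
  0.00724 nm = 0.00724 × 10^3 pm = 7.24
  1470 fm = 1470 × 10^-3 pm = 1.47
Difference: 7.24 - 1.47 = 5.77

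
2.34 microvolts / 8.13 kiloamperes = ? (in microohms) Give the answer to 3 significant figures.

(2.34 × 10⁻⁶) / (8.13 × 10³) = 0.28782 × 10⁻⁹ Ω

0.000288 microohms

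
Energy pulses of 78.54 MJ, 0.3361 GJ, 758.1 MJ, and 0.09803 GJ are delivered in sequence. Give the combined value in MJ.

1270.77 MJ

In MJ:
  78.54 MJ → 78.54
  0.3361 GJ = 0.3361 × 10^3 MJ = 336.1
  758.1 MJ → 758.1
  0.09803 GJ = 0.09803 × 10^3 MJ = 98.03
Sum: 78.54 + 336.1 + 758.1 + 98.03 = 1270.77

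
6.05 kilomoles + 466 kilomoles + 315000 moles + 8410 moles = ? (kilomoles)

In kilomoles:
  6.05 kilomoles → 6.05
  466 kilomoles → 466
  315000 moles = 315000 × 10^-3 kilomoles = 315
  8410 moles = 8410 × 10^-3 kilomoles = 8.41
Sum: 6.05 + 466 + 315 + 8.41 = 795.46

795.46 kilomoles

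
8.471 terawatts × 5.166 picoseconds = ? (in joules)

43.761186 joules

8.471 × 10¹² × 5.166 × 10⁻¹² = 43.761186 J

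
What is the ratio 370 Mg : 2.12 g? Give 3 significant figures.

(370e6) / (2.12) = 174.5e6

175000000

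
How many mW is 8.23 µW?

micro = 1e-6, milli = 1e-3; factor is 1e-3.
8.23 × 1e-3 = 0.00823

0.00823 mW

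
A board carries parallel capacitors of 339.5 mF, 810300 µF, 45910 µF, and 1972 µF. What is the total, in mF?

In mF:
  339.5 mF → 339.5
  810300 µF = 810300e-3 mF = 810.3
  45910 µF = 45910e-3 mF = 45.91
  1972 µF = 1972e-3 mF = 1.972
Sum: 339.5 + 810.3 + 45.91 + 1.972 = 1197.682

1197.682 mF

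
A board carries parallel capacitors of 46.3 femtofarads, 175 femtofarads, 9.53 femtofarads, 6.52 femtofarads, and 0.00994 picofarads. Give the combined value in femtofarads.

In femtofarads:
  46.3 femtofarads → 46.3
  175 femtofarads → 175
  9.53 femtofarads → 9.53
  6.52 femtofarads → 6.52
  0.00994 picofarads = 0.00994e3 femtofarads = 9.94
Sum: 46.3 + 175 + 9.53 + 6.52 + 9.94 = 247.29

247.29 femtofarads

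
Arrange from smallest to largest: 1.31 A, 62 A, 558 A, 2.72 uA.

1.31 A = 1.31 A
62 A = 62 A
558 A = 558 A
2.72 uA = 0.00000272 A

2.72 uA < 1.31 A < 62 A < 558 A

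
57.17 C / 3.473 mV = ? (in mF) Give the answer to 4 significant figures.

(57.17) / (3.473 × 10⁻³) = 16.4613 × 10³ F

16460000 mF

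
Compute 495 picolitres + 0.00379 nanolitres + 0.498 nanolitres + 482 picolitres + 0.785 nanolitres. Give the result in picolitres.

In picolitres:
  495 picolitres → 495
  0.00379 nanolitres = 0.00379e3 picolitres = 3.79
  0.498 nanolitres = 0.498e3 picolitres = 498
  482 picolitres → 482
  0.785 nanolitres = 0.785e3 picolitres = 785
Sum: 495 + 3.79 + 498 + 482 + 785 = 2263.79

2263.79 picolitres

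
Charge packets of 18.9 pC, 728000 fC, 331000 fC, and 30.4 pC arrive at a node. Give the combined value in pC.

In pC:
  18.9 pC → 18.9
  728000 fC = 728000 × 10⁻³ pC = 728
  331000 fC = 331000 × 10⁻³ pC = 331
  30.4 pC → 30.4
Sum: 18.9 + 728 + 331 + 30.4 = 1108.3

1108.3 pC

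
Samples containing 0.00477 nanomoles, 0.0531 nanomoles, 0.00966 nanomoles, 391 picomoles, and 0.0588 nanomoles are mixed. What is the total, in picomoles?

In picomoles:
  0.00477 nanomoles = 0.00477e3 picomoles = 4.77
  0.0531 nanomoles = 0.0531e3 picomoles = 53.1
  0.00966 nanomoles = 0.00966e3 picomoles = 9.66
  391 picomoles → 391
  0.0588 nanomoles = 0.0588e3 picomoles = 58.8
Sum: 4.77 + 53.1 + 9.66 + 391 + 58.8 = 517.33

517.33 picomoles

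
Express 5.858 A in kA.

0.005858 kA

(no prefix) = 10^0, kilo = 10^3; factor is 10^-3.
5.858 × 10^-3 = 0.005858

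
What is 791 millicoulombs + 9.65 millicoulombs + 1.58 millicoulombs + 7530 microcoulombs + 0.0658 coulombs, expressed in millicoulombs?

875.56 millicoulombs

In millicoulombs:
  791 millicoulombs → 791
  9.65 millicoulombs → 9.65
  1.58 millicoulombs → 1.58
  7530 microcoulombs = 7530 × 10⁻³ millicoulombs = 7.53
  0.0658 coulombs = 0.0658 × 10³ millicoulombs = 65.8
Sum: 791 + 9.65 + 1.58 + 7.53 + 65.8 = 875.56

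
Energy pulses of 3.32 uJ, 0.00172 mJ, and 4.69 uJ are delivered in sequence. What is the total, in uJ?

In uJ:
  3.32 uJ → 3.32
  0.00172 mJ = 0.00172 × 10^3 uJ = 1.72
  4.69 uJ → 4.69
Sum: 3.32 + 1.72 + 4.69 = 9.73

9.73 uJ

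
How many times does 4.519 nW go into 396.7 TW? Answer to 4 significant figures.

87780000000000000000000

(396.7 × 10^12) / (4.519 × 10^-9) = 87.785 × 10^21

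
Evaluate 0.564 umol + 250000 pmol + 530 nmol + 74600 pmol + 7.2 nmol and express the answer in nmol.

1425.8 nmol

In nmol:
  0.564 umol = 0.564 × 10^3 nmol = 564
  250000 pmol = 250000 × 10^-3 nmol = 250
  530 nmol → 530
  74600 pmol = 74600 × 10^-3 nmol = 74.6
  7.2 nmol → 7.2
Sum: 564 + 250 + 530 + 74.6 + 7.2 = 1425.8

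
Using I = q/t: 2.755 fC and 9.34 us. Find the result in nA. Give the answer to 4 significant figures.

0.2950 nA

(2.755 × 10⁻¹⁵) / (9.34 × 10⁻⁶) = 0.294968 × 10⁻⁹ A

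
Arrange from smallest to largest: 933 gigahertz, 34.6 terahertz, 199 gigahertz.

199 gigahertz < 933 gigahertz < 34.6 terahertz

933 gigahertz = 933000000000 hertz
34.6 terahertz = 34600000000000 hertz
199 gigahertz = 199000000000 hertz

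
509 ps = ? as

pico = 10^-12, atto = 10^-18; factor is 10^6.
509 × 10^6 = 509000000

509000000 as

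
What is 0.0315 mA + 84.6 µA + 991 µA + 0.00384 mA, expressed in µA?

1110.94 µA

In µA:
  0.0315 mA = 0.0315 × 10^3 µA = 31.5
  84.6 µA → 84.6
  991 µA → 991
  0.00384 mA = 0.00384 × 10^3 µA = 3.84
Sum: 31.5 + 84.6 + 991 + 3.84 = 1110.94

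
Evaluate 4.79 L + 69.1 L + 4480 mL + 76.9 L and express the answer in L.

155.27 L

In L:
  4.79 L → 4.79
  69.1 L → 69.1
  4480 mL = 4480 × 10^-3 L = 4.48
  76.9 L → 76.9
Sum: 4.79 + 69.1 + 4.48 + 76.9 = 155.27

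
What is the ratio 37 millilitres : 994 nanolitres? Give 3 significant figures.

37200

(37e-3) / (994e-9) = 0.03722e6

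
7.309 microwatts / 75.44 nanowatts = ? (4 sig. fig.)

96.88

(7.309 × 10⁻⁶) / (75.44 × 10⁻⁹) = 0.096885 × 10³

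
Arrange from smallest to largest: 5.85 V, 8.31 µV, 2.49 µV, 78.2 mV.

2.49 µV < 8.31 µV < 78.2 mV < 5.85 V

5.85 V = 5.85 V
8.31 µV = 0.00000831 V
2.49 µV = 0.00000249 V
78.2 mV = 0.0782 V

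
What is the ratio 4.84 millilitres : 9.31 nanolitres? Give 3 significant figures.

520000

(4.84 × 10⁻³) / (9.31 × 10⁻⁹) = 0.5199 × 10⁶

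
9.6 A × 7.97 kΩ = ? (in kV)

76.512 kV

9.6 × 7.97e3 = 76.512e3 V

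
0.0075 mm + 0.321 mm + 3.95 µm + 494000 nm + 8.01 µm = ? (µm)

In µm:
  0.0075 mm = 0.0075 × 10³ µm = 7.5
  0.321 mm = 0.321 × 10³ µm = 321
  3.95 µm → 3.95
  494000 nm = 494000 × 10⁻³ µm = 494
  8.01 µm → 8.01
Sum: 7.5 + 321 + 3.95 + 494 + 8.01 = 834.46

834.46 µm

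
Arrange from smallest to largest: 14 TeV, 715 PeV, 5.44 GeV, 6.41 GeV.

14 TeV = 14000000000000 eV
715 PeV = 715000000000000000 eV
5.44 GeV = 5440000000 eV
6.41 GeV = 6410000000 eV

5.44 GeV < 6.41 GeV < 14 TeV < 715 PeV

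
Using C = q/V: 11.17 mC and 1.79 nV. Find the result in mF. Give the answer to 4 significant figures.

(11.17e-3) / (1.79e-9) = 6.24022e6 F

6240000000 mF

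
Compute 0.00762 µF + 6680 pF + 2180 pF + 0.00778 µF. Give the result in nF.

24.26 nF

In nF:
  0.00762 µF = 0.00762e3 nF = 7.62
  6680 pF = 6680e-3 nF = 6.68
  2180 pF = 2180e-3 nF = 2.18
  0.00778 µF = 0.00778e3 nF = 7.78
Sum: 7.62 + 6.68 + 2.18 + 7.78 = 24.26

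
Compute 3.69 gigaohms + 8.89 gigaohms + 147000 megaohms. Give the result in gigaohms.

159.58 gigaohms

In gigaohms:
  3.69 gigaohms → 3.69
  8.89 gigaohms → 8.89
  147000 megaohms = 147000 × 10⁻³ gigaohms = 147
Sum: 3.69 + 8.89 + 147 = 159.58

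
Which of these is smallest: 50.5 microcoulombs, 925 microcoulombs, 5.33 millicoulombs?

50.5 microcoulombs

50.5 microcoulombs = 0.0000505 coulombs
925 microcoulombs = 0.000925 coulombs
5.33 millicoulombs = 0.00533 coulombs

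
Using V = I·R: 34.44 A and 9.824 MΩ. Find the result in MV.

34.44 × 9.824 × 10⁶ = 338.33856 × 10⁶ V

338.33856 MV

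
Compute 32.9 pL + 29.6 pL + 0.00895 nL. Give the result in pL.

71.45 pL

In pL:
  32.9 pL → 32.9
  29.6 pL → 29.6
  0.00895 nL = 0.00895e3 pL = 8.95
Sum: 32.9 + 29.6 + 8.95 = 71.45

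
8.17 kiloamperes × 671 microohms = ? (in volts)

5.48207 volts

8.17e3 × 671e-6 = 5482.07e-3 V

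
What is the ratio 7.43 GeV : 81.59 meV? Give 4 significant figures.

91070000000

(7.43e9) / (81.59e-3) = 0.091065e12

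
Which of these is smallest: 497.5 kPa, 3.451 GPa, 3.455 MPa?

497.5 kPa = 497500 Pa
3.451 GPa = 3451000000 Pa
3.455 MPa = 3455000 Pa

497.5 kPa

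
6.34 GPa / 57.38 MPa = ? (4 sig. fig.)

110.5

(6.34 × 10⁹) / (57.38 × 10⁶) = 0.11049 × 10³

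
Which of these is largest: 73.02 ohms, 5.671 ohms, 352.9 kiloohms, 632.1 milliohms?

352.9 kiloohms

73.02 ohms = 73.02 ohms
5.671 ohms = 5.671 ohms
352.9 kiloohms = 352900 ohms
632.1 milliohms = 0.6321 ohms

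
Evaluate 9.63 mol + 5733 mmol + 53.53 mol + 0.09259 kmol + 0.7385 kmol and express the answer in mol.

899.983 mol

In mol:
  9.63 mol → 9.63
  5733 mmol = 5733 × 10⁻³ mol = 5.733
  53.53 mol → 53.53
  0.09259 kmol = 0.09259 × 10³ mol = 92.59
  0.7385 kmol = 0.7385 × 10³ mol = 738.5
Sum: 9.63 + 5.733 + 53.53 + 92.59 + 738.5 = 899.983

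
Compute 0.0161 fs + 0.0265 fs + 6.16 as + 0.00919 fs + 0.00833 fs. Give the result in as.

66.28 as

In as:
  0.0161 fs = 0.0161 × 10³ as = 16.1
  0.0265 fs = 0.0265 × 10³ as = 26.5
  6.16 as → 6.16
  0.00919 fs = 0.00919 × 10³ as = 9.19
  0.00833 fs = 0.00833 × 10³ as = 8.33
Sum: 16.1 + 26.5 + 6.16 + 9.19 + 8.33 = 66.28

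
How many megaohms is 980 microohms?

micro = 10^-6, mega = 10^6; factor is 10^-12.
980 × 10^-12 = 0.00000000098

0.00000000098 megaohms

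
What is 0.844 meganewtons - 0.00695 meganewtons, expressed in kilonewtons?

In kilonewtons:
  0.844 meganewtons = 0.844 × 10³ kilonewtons = 844
  0.00695 meganewtons = 0.00695 × 10³ kilonewtons = 6.95
Difference: 844 - 6.95 = 837.05

837.05 kilonewtons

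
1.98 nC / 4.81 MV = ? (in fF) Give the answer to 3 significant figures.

(1.98 × 10⁻⁹) / (4.81 × 10⁶) = 0.41164 × 10⁻¹⁵ F

0.412 fF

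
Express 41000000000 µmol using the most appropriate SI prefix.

= 41 × 10³ mol; 10³ is kilo.

41 kmol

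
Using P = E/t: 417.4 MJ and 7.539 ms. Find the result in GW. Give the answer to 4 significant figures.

55.37 GW

(417.4 × 10⁶) / (7.539 × 10⁻³) = 55.3654 × 10⁹ W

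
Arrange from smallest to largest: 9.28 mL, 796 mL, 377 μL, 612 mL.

9.28 mL = 0.00928 L
796 mL = 0.796 L
377 μL = 0.000377 L
612 mL = 0.612 L

377 μL < 9.28 mL < 612 mL < 796 mL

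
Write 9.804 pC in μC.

0.000009804 μC

pico = 1e-12, micro = 1e-6; factor is 1e-6.
9.804 × 1e-6 = 0.000009804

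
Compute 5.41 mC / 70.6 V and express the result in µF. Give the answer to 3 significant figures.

76.6 µF

(5.41 × 10⁻³) / (70.6) = 0.076629 × 10⁻³ F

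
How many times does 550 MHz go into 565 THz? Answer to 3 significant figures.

(565e12) / (550e6) = 1.027e6

1030000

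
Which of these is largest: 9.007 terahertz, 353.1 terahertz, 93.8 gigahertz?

9.007 terahertz = 9007000000000 hertz
353.1 terahertz = 353100000000000 hertz
93.8 gigahertz = 93800000000 hertz

353.1 terahertz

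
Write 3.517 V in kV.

0.003517 kV

(no prefix) = 1e0, kilo = 1e3; factor is 1e-3.
3.517 × 1e-3 = 0.003517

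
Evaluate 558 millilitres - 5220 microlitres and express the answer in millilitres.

552.78 millilitres

In millilitres:
  558 millilitres → 558
  5220 microlitres = 5220 × 10⁻³ millilitres = 5.22
Difference: 558 - 5.22 = 552.78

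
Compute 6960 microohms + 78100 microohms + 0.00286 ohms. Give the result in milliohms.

87.92 milliohms

In milliohms:
  6960 microohms = 6960e-3 milliohms = 6.96
  78100 microohms = 78100e-3 milliohms = 78.1
  0.00286 ohms = 0.00286e3 milliohms = 2.86
Sum: 6.96 + 78.1 + 2.86 = 87.92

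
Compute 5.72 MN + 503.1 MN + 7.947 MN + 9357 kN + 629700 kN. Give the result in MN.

1155.824 MN

In MN:
  5.72 MN → 5.72
  503.1 MN → 503.1
  7.947 MN → 7.947
  9357 kN = 9357 × 10⁻³ MN = 9.357
  629700 kN = 629700 × 10⁻³ MN = 629.7
Sum: 5.72 + 503.1 + 7.947 + 9.357 + 629.7 = 1155.824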